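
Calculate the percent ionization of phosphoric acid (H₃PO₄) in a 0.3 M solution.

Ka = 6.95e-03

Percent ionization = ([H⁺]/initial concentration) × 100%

Using Ka equilibrium: x² + Ka×x - Ka×C = 0. Solving: [H⁺] = 4.2319e-02. Percent = (4.2319e-02/0.3) × 100

Percent ionization = 14.1%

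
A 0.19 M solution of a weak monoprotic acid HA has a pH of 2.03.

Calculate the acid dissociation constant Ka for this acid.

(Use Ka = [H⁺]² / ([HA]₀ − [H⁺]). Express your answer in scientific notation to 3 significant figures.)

[H⁺] = 10^(−pH) = 10^(−2.03) = 9.333e-03 M. For HA ⇌ H⁺ + A⁻, Ka = [H⁺][A⁻]/[HA] = [H⁺]² / ([HA]₀ − [H⁺]) = (9.333e-03)² / (0.19 − 9.333e-03) = 4.82e-04.

K_a = 4.82e-04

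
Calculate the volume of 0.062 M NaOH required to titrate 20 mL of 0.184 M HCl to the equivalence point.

At equivalence: moles acid = moles base. moles HCl = 0.184 × 20/1000 = 0.00368 mol. V_base = moles / 0.062 × 1000 = 59.4 mL.

V_{base} = 59.4 mL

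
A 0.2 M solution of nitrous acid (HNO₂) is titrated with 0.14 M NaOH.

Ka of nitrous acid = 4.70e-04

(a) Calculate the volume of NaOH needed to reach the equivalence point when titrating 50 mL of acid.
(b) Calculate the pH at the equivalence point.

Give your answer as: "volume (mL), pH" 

moles acid = 0.2 × 50/1000 = 0.01 mol; V_base = moles/0.14 × 1000 = 71.4 mL. At equivalence only the conjugate base is present: [A⁻] = 0.01/0.121 = 8.2353e-02 M. Kb = Kw/Ka = 2.13e-11; [OH⁻] = √(Kb × [A⁻]) = 1.3237e-06; pOH = 5.88; pH = 14 - pOH = 8.12.

V = 71.4 mL, pH = 8.12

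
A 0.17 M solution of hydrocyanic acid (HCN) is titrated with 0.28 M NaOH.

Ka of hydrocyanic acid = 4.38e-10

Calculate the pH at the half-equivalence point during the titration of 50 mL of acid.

At half-equivalence [HA] = [A⁻], so Henderson-Hasselbalch gives pH = pKa = -log(4.38e-10) = 9.36.

pH = pKa = 9.36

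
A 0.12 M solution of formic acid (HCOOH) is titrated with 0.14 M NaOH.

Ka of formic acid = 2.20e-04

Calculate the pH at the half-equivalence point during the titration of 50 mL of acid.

At half-equivalence [HA] = [A⁻], so Henderson-Hasselbalch gives pH = pKa = -log(2.20e-04) = 3.66.

pH = pKa = 3.66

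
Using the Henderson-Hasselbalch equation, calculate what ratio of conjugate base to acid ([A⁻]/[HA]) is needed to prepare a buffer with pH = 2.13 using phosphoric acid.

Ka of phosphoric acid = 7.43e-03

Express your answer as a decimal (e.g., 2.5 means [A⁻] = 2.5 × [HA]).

pKa = -log(7.43e-03) = 2.1290. pH = pKa + log([A⁻]/[HA]), so log([A⁻]/[HA]) = pH − pKa = 2.13 − 2.1290 = 0.0010. [A⁻]/[HA] = 10^(0.0010) = 1.00

[A⁻]/[HA] = 1.00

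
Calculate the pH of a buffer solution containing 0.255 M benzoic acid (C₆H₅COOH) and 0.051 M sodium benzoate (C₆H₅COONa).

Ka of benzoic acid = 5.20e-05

pKa = -log(5.20e-05) = 4.28. pH = pKa + log([A⁻]/[HA]) = 4.28 + log(0.051/0.255)

pH = 3.59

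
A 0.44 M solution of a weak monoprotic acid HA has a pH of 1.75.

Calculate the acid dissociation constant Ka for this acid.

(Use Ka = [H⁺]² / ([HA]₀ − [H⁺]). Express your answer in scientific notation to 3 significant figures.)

[H⁺] = 10^(−pH) = 10^(−1.75) = 1.778e-02 M. For HA ⇌ H⁺ + A⁻, Ka = [H⁺][A⁻]/[HA] = [H⁺]² / ([HA]₀ − [H⁺]) = (1.778e-02)² / (0.44 − 1.778e-02) = 7.49e-04.

K_a = 7.49e-04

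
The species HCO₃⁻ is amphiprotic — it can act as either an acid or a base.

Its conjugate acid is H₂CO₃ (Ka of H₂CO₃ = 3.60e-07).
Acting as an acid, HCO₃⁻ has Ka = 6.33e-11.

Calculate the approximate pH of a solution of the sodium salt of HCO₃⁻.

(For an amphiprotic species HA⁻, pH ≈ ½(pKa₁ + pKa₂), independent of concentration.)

pKa₁ = -log(3.60e-07) = 6.44; pKa₂ = -log(6.33e-11) = 10.20. For an amphiprotic species, pH ≈ ½(pKa₁ + pKa₂) = ½(6.44 + 10.20) = 8.32.

pH = 8.32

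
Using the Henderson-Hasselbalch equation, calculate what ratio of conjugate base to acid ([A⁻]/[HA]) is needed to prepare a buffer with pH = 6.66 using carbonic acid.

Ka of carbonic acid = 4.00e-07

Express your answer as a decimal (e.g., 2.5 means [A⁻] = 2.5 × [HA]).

pKa = -log(4.00e-07) = 6.3979. pH = pKa + log([A⁻]/[HA]), so log([A⁻]/[HA]) = pH − pKa = 6.66 − 6.3979 = 0.2621. [A⁻]/[HA] = 10^(0.2621) = 1.83

[A⁻]/[HA] = 1.83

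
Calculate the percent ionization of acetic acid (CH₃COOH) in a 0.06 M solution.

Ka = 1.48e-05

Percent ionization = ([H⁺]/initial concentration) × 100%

Using Ka equilibrium: x² + Ka×x - Ka×C = 0. Solving: [H⁺] = 9.3497e-04. Percent = (9.3497e-04/0.06) × 100

Percent ionization = 1.56%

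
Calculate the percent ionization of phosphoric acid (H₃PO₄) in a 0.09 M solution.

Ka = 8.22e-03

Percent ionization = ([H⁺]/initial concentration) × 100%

Using Ka equilibrium: x² + Ka×x - Ka×C = 0. Solving: [H⁺] = 2.3398e-02. Percent = (2.3398e-02/0.09) × 100

Percent ionization = 26%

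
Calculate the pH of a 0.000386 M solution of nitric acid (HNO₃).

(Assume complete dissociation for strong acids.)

[H⁺] = 0.000386 M for strong acid. pH = -log[H⁺] = -log(0.000386)

pH = 3.41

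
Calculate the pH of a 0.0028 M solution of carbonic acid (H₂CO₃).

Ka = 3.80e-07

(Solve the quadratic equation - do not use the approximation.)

x² + Ka×x - Ka×C = 0. Using quadratic formula: [H⁺] = 3.2430e-05

pH = 4.49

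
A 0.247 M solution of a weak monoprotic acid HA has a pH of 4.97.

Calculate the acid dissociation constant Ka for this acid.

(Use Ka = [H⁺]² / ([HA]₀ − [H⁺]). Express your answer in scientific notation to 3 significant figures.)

[H⁺] = 10^(−pH) = 10^(−4.97) = 1.072e-05 M. For HA ⇌ H⁺ + A⁻, Ka = [H⁺][A⁻]/[HA] = [H⁺]² / ([HA]₀ − [H⁺]) = (1.072e-05)² / (0.247 − 1.072e-05) = 4.65e-10.

K_a = 4.65e-10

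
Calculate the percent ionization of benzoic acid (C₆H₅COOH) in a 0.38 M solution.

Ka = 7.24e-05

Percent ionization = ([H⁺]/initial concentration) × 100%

Using Ka equilibrium: x² + Ka×x - Ka×C = 0. Solving: [H⁺] = 5.2091e-03. Percent = (5.2091e-03/0.38) × 100

Percent ionization = 1.37%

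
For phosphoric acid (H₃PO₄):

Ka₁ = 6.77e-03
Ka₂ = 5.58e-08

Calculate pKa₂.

pKa₂ = -log(Ka₂) = -log(5.58e-08) = 7.25.

pK_{a2} = 7.25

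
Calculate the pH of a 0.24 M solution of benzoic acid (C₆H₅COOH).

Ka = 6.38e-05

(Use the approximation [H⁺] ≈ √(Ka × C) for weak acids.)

[H⁺] = √(Ka × C) = √(6.38e-05 × 0.24) = 3.9131e-03. pH = -log(3.9131e-03)

pH = 2.41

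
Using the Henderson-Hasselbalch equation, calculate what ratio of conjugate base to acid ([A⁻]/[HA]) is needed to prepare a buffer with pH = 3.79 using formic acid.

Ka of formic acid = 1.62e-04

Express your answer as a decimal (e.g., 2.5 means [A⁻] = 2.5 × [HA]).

pKa = -log(1.62e-04) = 3.7905. pH = pKa + log([A⁻]/[HA]), so log([A⁻]/[HA]) = pH − pKa = 3.79 − 3.7905 = -0.0005. [A⁻]/[HA] = 10^(-0.0005) = 0.999

[A⁻]/[HA] = 0.999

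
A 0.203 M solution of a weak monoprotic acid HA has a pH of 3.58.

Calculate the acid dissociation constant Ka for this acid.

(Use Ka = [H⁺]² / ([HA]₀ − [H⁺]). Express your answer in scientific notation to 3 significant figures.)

[H⁺] = 10^(−pH) = 10^(−3.58) = 2.630e-04 M. For HA ⇌ H⁺ + A⁻, Ka = [H⁺][A⁻]/[HA] = [H⁺]² / ([HA]₀ − [H⁺]) = (2.630e-04)² / (0.203 − 2.630e-04) = 3.41e-07.

K_a = 3.41e-07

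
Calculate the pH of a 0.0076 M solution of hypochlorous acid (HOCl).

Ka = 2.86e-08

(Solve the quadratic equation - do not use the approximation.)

x² + Ka×x - Ka×C = 0. Using quadratic formula: [H⁺] = 1.4729e-05

pH = 4.83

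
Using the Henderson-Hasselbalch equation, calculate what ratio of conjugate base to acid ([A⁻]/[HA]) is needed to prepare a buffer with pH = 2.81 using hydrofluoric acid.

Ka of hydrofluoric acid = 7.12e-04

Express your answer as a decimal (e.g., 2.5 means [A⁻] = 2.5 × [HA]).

pKa = -log(7.12e-04) = 3.1475. pH = pKa + log([A⁻]/[HA]), so log([A⁻]/[HA]) = pH − pKa = 2.81 − 3.1475 = -0.3375. [A⁻]/[HA] = 10^(-0.3375) = 0.460

[A⁻]/[HA] = 0.460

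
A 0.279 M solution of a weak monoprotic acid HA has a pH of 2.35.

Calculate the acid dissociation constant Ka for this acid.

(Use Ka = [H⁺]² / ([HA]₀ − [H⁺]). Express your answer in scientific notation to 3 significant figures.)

[H⁺] = 10^(−pH) = 10^(−2.35) = 4.467e-03 M. For HA ⇌ H⁺ + A⁻, Ka = [H⁺][A⁻]/[HA] = [H⁺]² / ([HA]₀ − [H⁺]) = (4.467e-03)² / (0.279 − 4.467e-03) = 7.27e-05.

K_a = 7.27e-05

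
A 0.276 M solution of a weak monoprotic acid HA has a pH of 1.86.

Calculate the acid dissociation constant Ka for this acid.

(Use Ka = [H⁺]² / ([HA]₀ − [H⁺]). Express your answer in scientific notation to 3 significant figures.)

[H⁺] = 10^(−pH) = 10^(−1.86) = 1.380e-02 M. For HA ⇌ H⁺ + A⁻, Ka = [H⁺][A⁻]/[HA] = [H⁺]² / ([HA]₀ − [H⁺]) = (1.380e-02)² / (0.276 − 1.380e-02) = 7.27e-04.

K_a = 7.27e-04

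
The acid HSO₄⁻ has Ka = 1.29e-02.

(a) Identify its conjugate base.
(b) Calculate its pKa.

(a) The conjugate base is formed by removing one H⁺ from HSO₄⁻, giving SO₄²⁻. (b) pKa = -log(Ka) = -log(1.29e-02) = 1.89.

Conjugate base: SO₄²⁻; pK_a = 1.89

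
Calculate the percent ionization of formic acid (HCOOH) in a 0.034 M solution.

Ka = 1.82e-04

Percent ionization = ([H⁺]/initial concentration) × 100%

Using Ka equilibrium: x² + Ka×x - Ka×C = 0. Solving: [H⁺] = 2.3982e-03. Percent = (2.3982e-03/0.034) × 100

Percent ionization = 7.05%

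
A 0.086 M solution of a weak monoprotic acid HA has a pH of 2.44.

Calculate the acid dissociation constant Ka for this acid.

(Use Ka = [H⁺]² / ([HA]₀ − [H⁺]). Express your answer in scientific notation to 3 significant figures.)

[H⁺] = 10^(−pH) = 10^(−2.44) = 3.631e-03 M. For HA ⇌ H⁺ + A⁻, Ka = [H⁺][A⁻]/[HA] = [H⁺]² / ([HA]₀ − [H⁺]) = (3.631e-03)² / (0.086 − 3.631e-03) = 1.60e-04.

K_a = 1.60e-04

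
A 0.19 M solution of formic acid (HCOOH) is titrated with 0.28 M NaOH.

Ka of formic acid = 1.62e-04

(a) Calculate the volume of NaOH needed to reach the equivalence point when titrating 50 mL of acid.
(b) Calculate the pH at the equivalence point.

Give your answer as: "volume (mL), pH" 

moles acid = 0.19 × 50/1000 = 0.0095 mol; V_base = moles/0.28 × 1000 = 33.9 mL. At equivalence only the conjugate base is present: [A⁻] = 0.0095/0.084 = 1.1319e-01 M. Kb = Kw/Ka = 6.17e-11; [OH⁻] = √(Kb × [A⁻]) = 2.6433e-06; pOH = 5.58; pH = 14 - pOH = 8.42.

V = 33.9 mL, pH = 8.42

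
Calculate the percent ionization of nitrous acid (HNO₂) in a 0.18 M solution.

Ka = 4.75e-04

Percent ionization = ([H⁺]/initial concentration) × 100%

Using Ka equilibrium: x² + Ka×x - Ka×C = 0. Solving: [H⁺] = 9.0122e-03. Percent = (9.0122e-03/0.18) × 100

Percent ionization = 5.01%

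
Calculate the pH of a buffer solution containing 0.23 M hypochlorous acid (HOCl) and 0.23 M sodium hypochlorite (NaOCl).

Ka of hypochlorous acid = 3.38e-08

pKa = -log(3.38e-08) = 7.47. pH = pKa + log([A⁻]/[HA]) = 7.47 + log(0.23/0.23)

pH = 7.47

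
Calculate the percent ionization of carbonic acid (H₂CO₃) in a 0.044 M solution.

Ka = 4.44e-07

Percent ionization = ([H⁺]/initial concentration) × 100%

Using Ka equilibrium: x² + Ka×x - Ka×C = 0. Solving: [H⁺] = 1.3955e-04. Percent = (1.3955e-04/0.044) × 100

Percent ionization = 0.317%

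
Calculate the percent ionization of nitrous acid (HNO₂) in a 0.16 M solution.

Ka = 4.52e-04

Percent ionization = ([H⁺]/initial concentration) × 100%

Using Ka equilibrium: x² + Ka×x - Ka×C = 0. Solving: [H⁺] = 8.2811e-03. Percent = (8.2811e-03/0.16) × 100

Percent ionization = 5.18%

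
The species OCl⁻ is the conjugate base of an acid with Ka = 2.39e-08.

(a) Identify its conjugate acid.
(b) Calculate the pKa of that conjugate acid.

(a) The conjugate acid is formed by adding one H⁺ to OCl⁻, giving HOCl. (b) pKa = -log(Ka) = -log(2.39e-08) = 7.62.

Conjugate acid: HOCl; pK_a = 7.62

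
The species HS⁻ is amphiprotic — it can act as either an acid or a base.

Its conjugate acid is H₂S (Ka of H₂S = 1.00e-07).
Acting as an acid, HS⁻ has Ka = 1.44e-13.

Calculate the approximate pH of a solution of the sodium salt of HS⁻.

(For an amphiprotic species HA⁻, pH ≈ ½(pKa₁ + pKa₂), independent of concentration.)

pKa₁ = -log(1.00e-07) = 7.00; pKa₂ = -log(1.44e-13) = 12.84. For an amphiprotic species, pH ≈ ½(pKa₁ + pKa₂) = ½(7.00 + 12.84) = 9.92.

pH = 9.92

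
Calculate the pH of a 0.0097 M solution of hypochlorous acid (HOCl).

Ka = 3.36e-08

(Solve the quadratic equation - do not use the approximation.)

x² + Ka×x - Ka×C = 0. Using quadratic formula: [H⁺] = 1.8036e-05

pH = 4.74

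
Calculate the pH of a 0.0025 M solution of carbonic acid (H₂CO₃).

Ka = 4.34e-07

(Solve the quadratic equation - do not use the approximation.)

x² + Ka×x - Ka×C = 0. Using quadratic formula: [H⁺] = 3.2723e-05

pH = 4.49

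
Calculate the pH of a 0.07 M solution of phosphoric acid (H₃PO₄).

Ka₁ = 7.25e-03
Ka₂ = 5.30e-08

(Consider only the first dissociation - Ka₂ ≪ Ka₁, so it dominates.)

First dissociation dominates. From Ka₁ = [H⁺][HA⁻]/[H₂A], x² + Ka₁·x − Ka₁·C = 0 with C = 0.07 M and Ka₁ = 7.25e-03. Solving: [H⁺] = (−Ka₁ + √(Ka₁² + 4·Ka₁·C)) / 2 = 1.9193e-02 M. pH = -log(1.9193e-02) = 1.72.

pH = 1.72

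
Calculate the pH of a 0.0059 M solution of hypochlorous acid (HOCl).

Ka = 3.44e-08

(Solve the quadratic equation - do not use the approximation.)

x² + Ka×x - Ka×C = 0. Using quadratic formula: [H⁺] = 1.4229e-05

pH = 4.85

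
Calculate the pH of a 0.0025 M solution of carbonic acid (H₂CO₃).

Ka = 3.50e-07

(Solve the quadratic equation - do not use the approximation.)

x² + Ka×x - Ka×C = 0. Using quadratic formula: [H⁺] = 2.9406e-05

pH = 4.53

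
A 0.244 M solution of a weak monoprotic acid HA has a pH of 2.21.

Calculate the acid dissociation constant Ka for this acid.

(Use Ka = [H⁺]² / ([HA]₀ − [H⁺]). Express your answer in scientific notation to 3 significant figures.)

[H⁺] = 10^(−pH) = 10^(−2.21) = 6.166e-03 M. For HA ⇌ H⁺ + A⁻, Ka = [H⁺][A⁻]/[HA] = [H⁺]² / ([HA]₀ − [H⁺]) = (6.166e-03)² / (0.244 − 6.166e-03) = 1.60e-04.

K_a = 1.60e-04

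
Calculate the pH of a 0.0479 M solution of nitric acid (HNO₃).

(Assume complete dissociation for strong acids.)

[H⁺] = 0.0479 M for strong acid. pH = -log[H⁺] = -log(0.0479)

pH = 1.32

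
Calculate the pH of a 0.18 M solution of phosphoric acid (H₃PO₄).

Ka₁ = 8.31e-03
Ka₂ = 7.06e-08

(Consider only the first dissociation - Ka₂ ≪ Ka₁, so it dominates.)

First dissociation dominates. From Ka₁ = [H⁺][HA⁻]/[H₂A], x² + Ka₁·x − Ka₁·C = 0 with C = 0.18 M and Ka₁ = 8.31e-03. Solving: [H⁺] = (−Ka₁ + √(Ka₁² + 4·Ka₁·C)) / 2 = 3.4743e-02 M. pH = -log(3.4743e-02) = 1.46.

pH = 1.46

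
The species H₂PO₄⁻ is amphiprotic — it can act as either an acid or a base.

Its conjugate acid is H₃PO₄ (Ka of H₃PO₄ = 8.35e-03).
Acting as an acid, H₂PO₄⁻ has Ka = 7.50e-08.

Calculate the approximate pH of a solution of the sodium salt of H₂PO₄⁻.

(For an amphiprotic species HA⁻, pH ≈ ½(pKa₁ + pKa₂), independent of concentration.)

pKa₁ = -log(8.35e-03) = 2.08; pKa₂ = -log(7.50e-08) = 7.12. For an amphiprotic species, pH ≈ ½(pKa₁ + pKa₂) = ½(2.08 + 7.12) = 4.60.

pH = 4.60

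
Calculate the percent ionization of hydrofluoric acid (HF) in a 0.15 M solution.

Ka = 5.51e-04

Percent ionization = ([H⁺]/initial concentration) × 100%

Using Ka equilibrium: x² + Ka×x - Ka×C = 0. Solving: [H⁺] = 8.8199e-03. Percent = (8.8199e-03/0.15) × 100

Percent ionization = 5.88%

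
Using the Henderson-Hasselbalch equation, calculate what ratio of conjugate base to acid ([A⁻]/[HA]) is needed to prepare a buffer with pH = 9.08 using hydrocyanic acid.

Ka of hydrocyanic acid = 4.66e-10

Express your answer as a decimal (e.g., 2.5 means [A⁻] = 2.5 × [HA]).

pKa = -log(4.66e-10) = 9.3316. pH = pKa + log([A⁻]/[HA]), so log([A⁻]/[HA]) = pH − pKa = 9.08 − 9.3316 = -0.2516. [A⁻]/[HA] = 10^(-0.2516) = 0.560

[A⁻]/[HA] = 0.560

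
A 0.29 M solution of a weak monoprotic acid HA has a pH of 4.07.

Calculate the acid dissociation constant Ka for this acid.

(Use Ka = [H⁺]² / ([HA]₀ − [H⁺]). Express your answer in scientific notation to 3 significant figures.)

[H⁺] = 10^(−pH) = 10^(−4.07) = 8.511e-05 M. For HA ⇌ H⁺ + A⁻, Ka = [H⁺][A⁻]/[HA] = [H⁺]² / ([HA]₀ − [H⁺]) = (8.511e-05)² / (0.29 − 8.511e-05) = 2.50e-08.

K_a = 2.50e-08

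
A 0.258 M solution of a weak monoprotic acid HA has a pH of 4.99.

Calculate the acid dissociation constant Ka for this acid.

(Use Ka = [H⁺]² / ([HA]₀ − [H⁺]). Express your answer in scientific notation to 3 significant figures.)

[H⁺] = 10^(−pH) = 10^(−4.99) = 1.023e-05 M. For HA ⇌ H⁺ + A⁻, Ka = [H⁺][A⁻]/[HA] = [H⁺]² / ([HA]₀ − [H⁺]) = (1.023e-05)² / (0.258 − 1.023e-05) = 4.06e-10.

K_a = 4.06e-10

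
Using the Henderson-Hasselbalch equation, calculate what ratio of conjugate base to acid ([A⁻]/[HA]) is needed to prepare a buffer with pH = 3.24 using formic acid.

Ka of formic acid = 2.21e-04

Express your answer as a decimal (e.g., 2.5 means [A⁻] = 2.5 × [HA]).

pKa = -log(2.21e-04) = 3.6556. pH = pKa + log([A⁻]/[HA]), so log([A⁻]/[HA]) = pH − pKa = 3.24 − 3.6556 = -0.4156. [A⁻]/[HA] = 10^(-0.4156) = 0.384

[A⁻]/[HA] = 0.384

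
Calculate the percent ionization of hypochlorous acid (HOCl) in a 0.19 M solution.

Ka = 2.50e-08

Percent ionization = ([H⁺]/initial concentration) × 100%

Using Ka equilibrium: x² + Ka×x - Ka×C = 0. Solving: [H⁺] = 6.8908e-05. Percent = (6.8908e-05/0.19) × 100

Percent ionization = 0.0363%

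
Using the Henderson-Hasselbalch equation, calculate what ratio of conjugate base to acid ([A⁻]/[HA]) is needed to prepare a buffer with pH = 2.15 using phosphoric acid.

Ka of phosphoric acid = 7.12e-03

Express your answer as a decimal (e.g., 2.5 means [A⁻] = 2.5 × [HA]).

pKa = -log(7.12e-03) = 2.1475. pH = pKa + log([A⁻]/[HA]), so log([A⁻]/[HA]) = pH − pKa = 2.15 − 2.1475 = 0.0025. [A⁻]/[HA] = 10^(0.0025) = 1.01

[A⁻]/[HA] = 1.01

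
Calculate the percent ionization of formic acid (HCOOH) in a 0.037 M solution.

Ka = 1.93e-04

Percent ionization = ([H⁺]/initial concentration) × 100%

Using Ka equilibrium: x² + Ka×x - Ka×C = 0. Solving: [H⁺] = 2.5775e-03. Percent = (2.5775e-03/0.037) × 100

Percent ionization = 6.97%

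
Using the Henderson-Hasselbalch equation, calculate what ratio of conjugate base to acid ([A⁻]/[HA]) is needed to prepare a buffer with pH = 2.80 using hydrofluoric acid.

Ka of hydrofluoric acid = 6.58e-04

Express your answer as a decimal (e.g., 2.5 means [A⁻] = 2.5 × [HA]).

pKa = -log(6.58e-04) = 3.1818. pH = pKa + log([A⁻]/[HA]), so log([A⁻]/[HA]) = pH − pKa = 2.80 − 3.1818 = -0.3818. [A⁻]/[HA] = 10^(-0.3818) = 0.415

[A⁻]/[HA] = 0.415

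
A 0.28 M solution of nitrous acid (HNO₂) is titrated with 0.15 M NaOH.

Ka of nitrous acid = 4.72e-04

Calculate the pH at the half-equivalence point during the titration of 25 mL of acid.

At half-equivalence [HA] = [A⁻], so Henderson-Hasselbalch gives pH = pKa = -log(4.72e-04) = 3.33.

pH = pKa = 3.33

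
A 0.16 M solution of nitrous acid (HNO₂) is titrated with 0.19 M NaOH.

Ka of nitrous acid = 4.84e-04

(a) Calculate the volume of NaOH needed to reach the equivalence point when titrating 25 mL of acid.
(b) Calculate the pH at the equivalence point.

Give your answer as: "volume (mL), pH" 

moles acid = 0.16 × 25/1000 = 0.004 mol; V_base = moles/0.19 × 1000 = 21.1 mL. At equivalence only the conjugate base is present: [A⁻] = 0.004/0.046 = 8.6857e-02 M. Kb = Kw/Ka = 2.07e-11; [OH⁻] = √(Kb × [A⁻]) = 1.3396e-06; pOH = 5.87; pH = 14 - pOH = 8.13.

V = 21.1 mL, pH = 8.13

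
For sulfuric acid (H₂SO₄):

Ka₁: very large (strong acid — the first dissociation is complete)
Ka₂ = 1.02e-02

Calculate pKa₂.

pKa₂ = -log(Ka₂) = -log(1.02e-02) = 1.99.

pK_{a2} = 1.99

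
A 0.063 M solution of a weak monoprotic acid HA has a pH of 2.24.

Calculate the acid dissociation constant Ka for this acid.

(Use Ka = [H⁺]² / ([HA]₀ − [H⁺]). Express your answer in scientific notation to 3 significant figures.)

[H⁺] = 10^(−pH) = 10^(−2.24) = 5.754e-03 M. For HA ⇌ H⁺ + A⁻, Ka = [H⁺][A⁻]/[HA] = [H⁺]² / ([HA]₀ − [H⁺]) = (5.754e-03)² / (0.063 − 5.754e-03) = 5.78e-04.

K_a = 5.78e-04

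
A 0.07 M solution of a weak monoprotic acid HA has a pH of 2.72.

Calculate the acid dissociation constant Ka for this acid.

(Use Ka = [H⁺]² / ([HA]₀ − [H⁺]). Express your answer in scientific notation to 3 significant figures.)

[H⁺] = 10^(−pH) = 10^(−2.72) = 1.905e-03 M. For HA ⇌ H⁺ + A⁻, Ka = [H⁺][A⁻]/[HA] = [H⁺]² / ([HA]₀ − [H⁺]) = (1.905e-03)² / (0.07 − 1.905e-03) = 5.33e-05.

K_a = 5.33e-05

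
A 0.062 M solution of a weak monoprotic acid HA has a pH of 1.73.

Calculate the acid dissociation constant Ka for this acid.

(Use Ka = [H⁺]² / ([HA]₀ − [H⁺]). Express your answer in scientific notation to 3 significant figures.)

[H⁺] = 10^(−pH) = 10^(−1.73) = 1.862e-02 M. For HA ⇌ H⁺ + A⁻, Ka = [H⁺][A⁻]/[HA] = [H⁺]² / ([HA]₀ − [H⁺]) = (1.862e-02)² / (0.062 − 1.862e-02) = 7.99e-03.

K_a = 7.99e-03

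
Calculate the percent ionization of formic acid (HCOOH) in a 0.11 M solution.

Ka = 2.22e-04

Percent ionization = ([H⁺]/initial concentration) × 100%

Using Ka equilibrium: x² + Ka×x - Ka×C = 0. Solving: [H⁺] = 4.8319e-03. Percent = (4.8319e-03/0.11) × 100

Percent ionization = 4.39%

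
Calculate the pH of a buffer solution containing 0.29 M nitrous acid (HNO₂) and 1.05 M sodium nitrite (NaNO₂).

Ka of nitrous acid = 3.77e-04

pKa = -log(3.77e-04) = 3.42. pH = pKa + log([A⁻]/[HA]) = 3.42 + log(1.05/0.29)

pH = 3.98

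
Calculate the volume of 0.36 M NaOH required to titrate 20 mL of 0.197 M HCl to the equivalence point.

At equivalence: moles acid = moles base. moles HCl = 0.197 × 20/1000 = 0.00394 mol. V_base = moles / 0.36 × 1000 = 10.9 mL.

V_{base} = 10.9 mL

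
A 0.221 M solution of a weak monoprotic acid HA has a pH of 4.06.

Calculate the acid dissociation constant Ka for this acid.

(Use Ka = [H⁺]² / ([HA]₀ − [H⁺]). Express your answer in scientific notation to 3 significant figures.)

[H⁺] = 10^(−pH) = 10^(−4.06) = 8.710e-05 M. For HA ⇌ H⁺ + A⁻, Ka = [H⁺][A⁻]/[HA] = [H⁺]² / ([HA]₀ − [H⁺]) = (8.710e-05)² / (0.221 − 8.710e-05) = 3.43e-08.

K_a = 3.43e-08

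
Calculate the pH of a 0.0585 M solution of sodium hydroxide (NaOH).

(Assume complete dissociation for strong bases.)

[OH⁻] = 0.0585 M for strong base. pOH = -log[OH⁻] = 1.23, pH = 14 - pOH

pH = 12.77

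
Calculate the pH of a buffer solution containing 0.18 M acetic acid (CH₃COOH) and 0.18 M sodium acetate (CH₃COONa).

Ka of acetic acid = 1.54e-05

pKa = -log(1.54e-05) = 4.81. pH = pKa + log([A⁻]/[HA]) = 4.81 + log(0.18/0.18)

pH = 4.81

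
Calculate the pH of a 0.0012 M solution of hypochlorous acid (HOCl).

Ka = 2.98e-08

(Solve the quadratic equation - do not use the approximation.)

x² + Ka×x - Ka×C = 0. Using quadratic formula: [H⁺] = 5.9651e-06

pH = 5.22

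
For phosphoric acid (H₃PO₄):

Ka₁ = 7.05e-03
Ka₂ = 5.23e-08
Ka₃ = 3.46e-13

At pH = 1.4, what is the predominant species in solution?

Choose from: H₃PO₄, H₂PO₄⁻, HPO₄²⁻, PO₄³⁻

pKa₁ = 2.15, pKa₂ = 7.28, pKa₃ = 12.46. For a polyprotic acid the predominant species crosses at each pKa: below pKa_n the protonated form dominates, above it the deprotonated form does. At pH = 1.4, the predominant species is H₃PO₄.

H₃PO₄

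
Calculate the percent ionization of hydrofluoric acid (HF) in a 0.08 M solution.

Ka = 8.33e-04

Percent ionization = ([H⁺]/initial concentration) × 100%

Using Ka equilibrium: x² + Ka×x - Ka×C = 0. Solving: [H⁺] = 7.7575e-03. Percent = (7.7575e-03/0.08) × 100

Percent ionization = 9.7%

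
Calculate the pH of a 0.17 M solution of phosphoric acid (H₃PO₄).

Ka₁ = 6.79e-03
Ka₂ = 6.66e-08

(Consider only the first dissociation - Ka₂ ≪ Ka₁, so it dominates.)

First dissociation dominates. From Ka₁ = [H⁺][HA⁻]/[H₂A], x² + Ka₁·x − Ka₁·C = 0 with C = 0.17 M and Ka₁ = 6.79e-03. Solving: [H⁺] = (−Ka₁ + √(Ka₁² + 4·Ka₁·C)) / 2 = 3.0749e-02 M. pH = -log(3.0749e-02) = 1.51.

pH = 1.51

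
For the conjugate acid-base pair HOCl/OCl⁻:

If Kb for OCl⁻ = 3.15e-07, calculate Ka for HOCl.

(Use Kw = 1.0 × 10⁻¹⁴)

For a conjugate pair Ka × Kb = Kw, so Ka = Kw/Kb = 1.0 × 10⁻¹⁴ / 3.15e-07 = 3.17e-08.

K_a = 3.17e-08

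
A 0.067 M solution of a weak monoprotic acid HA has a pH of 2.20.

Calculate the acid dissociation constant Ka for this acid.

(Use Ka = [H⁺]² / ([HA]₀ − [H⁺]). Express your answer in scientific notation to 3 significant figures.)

[H⁺] = 10^(−pH) = 10^(−2.20) = 6.310e-03 M. For HA ⇌ H⁺ + A⁻, Ka = [H⁺][A⁻]/[HA] = [H⁺]² / ([HA]₀ − [H⁺]) = (6.310e-03)² / (0.067 − 6.310e-03) = 6.56e-04.

K_a = 6.56e-04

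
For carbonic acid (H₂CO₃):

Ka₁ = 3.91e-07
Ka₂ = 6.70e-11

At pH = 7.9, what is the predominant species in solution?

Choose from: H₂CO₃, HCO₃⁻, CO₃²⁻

pKa₁ = 6.41, pKa₂ = 10.17. For a polyprotic acid the predominant species crosses at each pKa: below pKa_n the protonated form dominates, above it the deprotonated form does. At pH = 7.9, the predominant species is HCO₃⁻.

HCO₃⁻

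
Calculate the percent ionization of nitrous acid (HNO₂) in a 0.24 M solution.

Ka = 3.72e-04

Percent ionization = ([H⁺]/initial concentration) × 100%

Using Ka equilibrium: x² + Ka×x - Ka×C = 0. Solving: [H⁺] = 9.2646e-03. Percent = (9.2646e-03/0.24) × 100

Percent ionization = 3.86%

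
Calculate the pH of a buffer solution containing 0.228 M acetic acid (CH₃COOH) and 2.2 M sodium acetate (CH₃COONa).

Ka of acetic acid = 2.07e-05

pKa = -log(2.07e-05) = 4.68. pH = pKa + log([A⁻]/[HA]) = 4.68 + log(2.2/0.228)

pH = 5.67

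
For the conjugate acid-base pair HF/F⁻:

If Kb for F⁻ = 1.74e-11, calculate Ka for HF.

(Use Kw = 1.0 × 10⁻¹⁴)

For a conjugate pair Ka × Kb = Kw, so Ka = Kw/Kb = 1.0 × 10⁻¹⁴ / 1.74e-11 = 5.75e-04.

K_a = 5.75e-04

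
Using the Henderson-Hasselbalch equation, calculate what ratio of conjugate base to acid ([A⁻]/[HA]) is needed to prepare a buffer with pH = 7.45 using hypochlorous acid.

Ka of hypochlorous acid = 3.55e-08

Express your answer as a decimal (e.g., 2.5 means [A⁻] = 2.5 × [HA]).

pKa = -log(3.55e-08) = 7.4498. pH = pKa + log([A⁻]/[HA]), so log([A⁻]/[HA]) = pH − pKa = 7.45 − 7.4498 = 0.0002. [A⁻]/[HA] = 10^(0.0002) = 1.00

[A⁻]/[HA] = 1.00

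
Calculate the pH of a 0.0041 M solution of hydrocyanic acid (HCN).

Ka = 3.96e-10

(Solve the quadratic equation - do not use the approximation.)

x² + Ka×x - Ka×C = 0. Using quadratic formula: [H⁺] = 1.2740e-06

pH = 5.89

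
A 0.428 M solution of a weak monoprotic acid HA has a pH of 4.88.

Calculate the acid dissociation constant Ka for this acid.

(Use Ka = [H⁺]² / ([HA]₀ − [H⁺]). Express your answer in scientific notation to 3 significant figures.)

[H⁺] = 10^(−pH) = 10^(−4.88) = 1.318e-05 M. For HA ⇌ H⁺ + A⁻, Ka = [H⁺][A⁻]/[HA] = [H⁺]² / ([HA]₀ − [H⁺]) = (1.318e-05)² / (0.428 − 1.318e-05) = 4.06e-10.

K_a = 4.06e-10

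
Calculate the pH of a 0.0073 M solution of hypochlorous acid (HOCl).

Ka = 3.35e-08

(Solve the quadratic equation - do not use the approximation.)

x² + Ka×x - Ka×C = 0. Using quadratic formula: [H⁺] = 1.5621e-05

pH = 4.81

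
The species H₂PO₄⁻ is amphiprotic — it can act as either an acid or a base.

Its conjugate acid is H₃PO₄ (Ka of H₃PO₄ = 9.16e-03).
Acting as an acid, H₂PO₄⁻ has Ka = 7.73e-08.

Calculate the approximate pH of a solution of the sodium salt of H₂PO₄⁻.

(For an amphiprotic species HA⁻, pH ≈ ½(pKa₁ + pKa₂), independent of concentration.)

pKa₁ = -log(9.16e-03) = 2.04; pKa₂ = -log(7.73e-08) = 7.11. For an amphiprotic species, pH ≈ ½(pKa₁ + pKa₂) = ½(2.04 + 7.11) = 4.57.

pH = 4.57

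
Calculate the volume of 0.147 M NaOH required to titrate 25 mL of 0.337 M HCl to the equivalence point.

At equivalence: moles acid = moles base. moles HCl = 0.337 × 25/1000 = 0.008425 mol. V_base = moles / 0.147 × 1000 = 57.3 mL.

V_{base} = 57.3 mL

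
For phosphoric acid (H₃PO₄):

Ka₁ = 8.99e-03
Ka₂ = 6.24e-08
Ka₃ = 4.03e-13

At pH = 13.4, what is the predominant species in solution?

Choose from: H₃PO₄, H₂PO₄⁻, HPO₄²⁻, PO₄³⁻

pKa₁ = 2.05, pKa₂ = 7.20, pKa₃ = 12.39. For a polyprotic acid the predominant species crosses at each pKa: below pKa_n the protonated form dominates, above it the deprotonated form does. At pH = 13.4, the predominant species is PO₄³⁻.

PO₄³⁻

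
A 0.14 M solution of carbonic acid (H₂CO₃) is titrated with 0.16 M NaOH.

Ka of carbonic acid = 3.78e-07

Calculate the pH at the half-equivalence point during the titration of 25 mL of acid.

At half-equivalence [HA] = [A⁻], so Henderson-Hasselbalch gives pH = pKa = -log(3.78e-07) = 6.42.

pH = pKa = 6.42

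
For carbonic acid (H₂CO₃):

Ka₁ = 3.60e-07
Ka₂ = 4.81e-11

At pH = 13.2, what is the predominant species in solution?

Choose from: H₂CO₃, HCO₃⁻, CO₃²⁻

pKa₁ = 6.44, pKa₂ = 10.32. For a polyprotic acid the predominant species crosses at each pKa: below pKa_n the protonated form dominates, above it the deprotonated form does. At pH = 13.2, the predominant species is CO₃²⁻.

CO₃²⁻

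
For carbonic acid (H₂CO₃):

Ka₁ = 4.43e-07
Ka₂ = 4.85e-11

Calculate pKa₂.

pKa₂ = -log(Ka₂) = -log(4.85e-11) = 10.31.

pK_{a2} = 10.31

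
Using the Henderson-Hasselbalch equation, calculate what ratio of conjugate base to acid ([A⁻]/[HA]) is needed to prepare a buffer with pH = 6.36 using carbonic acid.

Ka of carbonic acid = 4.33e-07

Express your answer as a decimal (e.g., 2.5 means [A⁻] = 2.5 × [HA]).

pKa = -log(4.33e-07) = 6.3635. pH = pKa + log([A⁻]/[HA]), so log([A⁻]/[HA]) = pH − pKa = 6.36 − 6.3635 = -0.0035. [A⁻]/[HA] = 10^(-0.0035) = 0.992

[A⁻]/[HA] = 0.992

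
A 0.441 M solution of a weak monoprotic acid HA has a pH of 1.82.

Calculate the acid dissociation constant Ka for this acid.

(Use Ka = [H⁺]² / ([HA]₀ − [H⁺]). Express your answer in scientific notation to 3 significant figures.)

[H⁺] = 10^(−pH) = 10^(−1.82) = 1.514e-02 M. For HA ⇌ H⁺ + A⁻, Ka = [H⁺][A⁻]/[HA] = [H⁺]² / ([HA]₀ − [H⁺]) = (1.514e-02)² / (0.441 − 1.514e-02) = 5.38e-04.

K_a = 5.38e-04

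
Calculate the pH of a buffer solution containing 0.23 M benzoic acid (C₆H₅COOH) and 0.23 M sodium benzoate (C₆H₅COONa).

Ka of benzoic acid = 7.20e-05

pKa = -log(7.20e-05) = 4.14. pH = pKa + log([A⁻]/[HA]) = 4.14 + log(0.23/0.23)

pH = 4.14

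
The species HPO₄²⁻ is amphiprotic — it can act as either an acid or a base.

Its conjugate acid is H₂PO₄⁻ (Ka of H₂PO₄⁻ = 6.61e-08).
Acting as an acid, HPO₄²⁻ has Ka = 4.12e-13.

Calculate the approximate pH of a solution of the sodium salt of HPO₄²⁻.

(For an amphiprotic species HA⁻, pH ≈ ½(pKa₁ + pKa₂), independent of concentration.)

pKa₁ = -log(6.61e-08) = 7.18; pKa₂ = -log(4.12e-13) = 12.39. For an amphiprotic species, pH ≈ ½(pKa₁ + pKa₂) = ½(7.18 + 12.39) = 9.78.

pH = 9.78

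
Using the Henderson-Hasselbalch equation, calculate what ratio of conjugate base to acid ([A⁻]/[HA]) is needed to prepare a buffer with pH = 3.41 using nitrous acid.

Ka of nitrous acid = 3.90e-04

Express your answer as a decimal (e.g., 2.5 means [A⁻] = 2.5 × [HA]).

pKa = -log(3.90e-04) = 3.4089. pH = pKa + log([A⁻]/[HA]), so log([A⁻]/[HA]) = pH − pKa = 3.41 − 3.4089 = 0.0011. [A⁻]/[HA] = 10^(0.0011) = 1.00

[A⁻]/[HA] = 1.00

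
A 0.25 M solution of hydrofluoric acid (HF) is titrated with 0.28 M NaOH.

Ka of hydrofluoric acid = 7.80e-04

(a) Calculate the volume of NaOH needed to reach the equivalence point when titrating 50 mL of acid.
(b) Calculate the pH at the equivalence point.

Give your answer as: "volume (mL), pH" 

moles acid = 0.25 × 50/1000 = 0.0125 mol; V_base = moles/0.28 × 1000 = 44.6 mL. At equivalence only the conjugate base is present: [A⁻] = 0.0125/0.095 = 1.3208e-01 M. Kb = Kw/Ka = 1.28e-11; [OH⁻] = √(Kb × [A⁻]) = 1.3013e-06; pOH = 5.89; pH = 14 - pOH = 8.11.

V = 44.6 mL, pH = 8.11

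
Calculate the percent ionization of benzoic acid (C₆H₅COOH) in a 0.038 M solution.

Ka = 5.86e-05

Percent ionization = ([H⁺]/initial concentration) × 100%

Using Ka equilibrium: x² + Ka×x - Ka×C = 0. Solving: [H⁺] = 1.4632e-03. Percent = (1.4632e-03/0.038) × 100

Percent ionization = 3.85%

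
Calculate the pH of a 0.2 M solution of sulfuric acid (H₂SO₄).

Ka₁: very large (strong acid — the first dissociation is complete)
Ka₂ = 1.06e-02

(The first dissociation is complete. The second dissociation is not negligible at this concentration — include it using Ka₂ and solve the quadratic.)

First dissociation is complete: [H⁺]₀ = [HSO₄⁻]₀ = C = 0.2 M. Second dissociation HSO₄⁻ ⇌ H⁺ + SO₄²⁻: let x = [SO₄²⁻]. Ka₂ = (C + x)·x / (C − x) = 1.06e-02 → x² + (C + Ka₂)·x − Ka₂·C = 0 → x² + 0.21060·x − 2.120e-03 = 0. x = (−0.21060 + √(0.21060² + 4 × 2.120e-03)) / 2 = 9.6265e-03 M. [H⁺] = C + x = 0.2 + 9.6265e-03 = 2.0963e-01 M. pH = -log(2.0963e-01) = 0.68.

pH = 0.68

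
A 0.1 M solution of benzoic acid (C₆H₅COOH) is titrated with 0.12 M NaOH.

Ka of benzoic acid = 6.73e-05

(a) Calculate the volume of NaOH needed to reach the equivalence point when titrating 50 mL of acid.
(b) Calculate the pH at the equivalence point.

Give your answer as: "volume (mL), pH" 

moles acid = 0.1 × 50/1000 = 0.005 mol; V_base = moles/0.12 × 1000 = 41.7 mL. At equivalence only the conjugate base is present: [A⁻] = 0.005/0.092 = 5.4545e-02 M. Kb = Kw/Ka = 1.49e-10; [OH⁻] = √(Kb × [A⁻]) = 2.8469e-06; pOH = 5.55; pH = 14 - pOH = 8.45.

V = 41.7 mL, pH = 8.45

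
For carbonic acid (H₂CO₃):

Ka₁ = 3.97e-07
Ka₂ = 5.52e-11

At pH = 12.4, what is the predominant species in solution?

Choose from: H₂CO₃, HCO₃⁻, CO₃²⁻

pKa₁ = 6.40, pKa₂ = 10.26. For a polyprotic acid the predominant species crosses at each pKa: below pKa_n the protonated form dominates, above it the deprotonated form does. At pH = 12.4, the predominant species is CO₃²⁻.

CO₃²⁻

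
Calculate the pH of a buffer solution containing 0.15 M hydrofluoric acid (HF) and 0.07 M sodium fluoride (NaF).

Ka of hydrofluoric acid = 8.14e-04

pKa = -log(8.14e-04) = 3.09. pH = pKa + log([A⁻]/[HA]) = 3.09 + log(0.07/0.15)

pH = 2.76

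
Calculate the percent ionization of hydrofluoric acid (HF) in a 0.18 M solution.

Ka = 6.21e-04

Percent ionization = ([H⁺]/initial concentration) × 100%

Using Ka equilibrium: x² + Ka×x - Ka×C = 0. Solving: [H⁺] = 1.0267e-02. Percent = (1.0267e-02/0.18) × 100

Percent ionization = 5.7%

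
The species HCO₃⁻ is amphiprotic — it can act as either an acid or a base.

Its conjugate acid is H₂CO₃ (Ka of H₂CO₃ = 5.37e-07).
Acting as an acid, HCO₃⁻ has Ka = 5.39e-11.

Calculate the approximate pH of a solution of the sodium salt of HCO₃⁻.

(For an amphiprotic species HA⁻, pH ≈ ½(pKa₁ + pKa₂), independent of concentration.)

pKa₁ = -log(5.37e-07) = 6.27; pKa₂ = -log(5.39e-11) = 10.27. For an amphiprotic species, pH ≈ ½(pKa₁ + pKa₂) = ½(6.27 + 10.27) = 8.27.

pH = 8.27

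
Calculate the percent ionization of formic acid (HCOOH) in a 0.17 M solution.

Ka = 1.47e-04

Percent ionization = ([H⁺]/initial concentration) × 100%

Using Ka equilibrium: x² + Ka×x - Ka×C = 0. Solving: [H⁺] = 4.9260e-03. Percent = (4.9260e-03/0.17) × 100

Percent ionization = 2.9%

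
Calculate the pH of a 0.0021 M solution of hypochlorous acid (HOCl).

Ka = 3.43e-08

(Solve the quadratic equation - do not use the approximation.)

x² + Ka×x - Ka×C = 0. Using quadratic formula: [H⁺] = 8.4699e-06

pH = 5.07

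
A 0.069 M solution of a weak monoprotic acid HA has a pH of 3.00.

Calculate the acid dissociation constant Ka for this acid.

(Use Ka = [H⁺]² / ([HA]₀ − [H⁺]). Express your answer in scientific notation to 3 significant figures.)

[H⁺] = 10^(−pH) = 10^(−3.00) = 1.000e-03 M. For HA ⇌ H⁺ + A⁻, Ka = [H⁺][A⁻]/[HA] = [H⁺]² / ([HA]₀ − [H⁺]) = (1.000e-03)² / (0.069 − 1.000e-03) = 1.47e-05.

K_a = 1.47e-05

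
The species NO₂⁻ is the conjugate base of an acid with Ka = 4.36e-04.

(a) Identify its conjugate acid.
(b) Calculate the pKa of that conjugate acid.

(a) The conjugate acid is formed by adding one H⁺ to NO₂⁻, giving HNO₂. (b) pKa = -log(Ka) = -log(4.36e-04) = 3.36.

Conjugate acid: HNO₂; pK_a = 3.36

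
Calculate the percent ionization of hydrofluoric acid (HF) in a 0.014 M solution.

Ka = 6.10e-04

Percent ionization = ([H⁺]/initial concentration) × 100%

Using Ka equilibrium: x² + Ka×x - Ka×C = 0. Solving: [H⁺] = 2.6332e-03. Percent = (2.6332e-03/0.014) × 100

Percent ionization = 18.8%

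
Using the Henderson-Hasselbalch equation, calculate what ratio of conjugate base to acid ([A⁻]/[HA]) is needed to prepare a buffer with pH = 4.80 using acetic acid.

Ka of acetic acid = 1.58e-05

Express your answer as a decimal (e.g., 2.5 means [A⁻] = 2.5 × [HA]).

pKa = -log(1.58e-05) = 4.8013. pH = pKa + log([A⁻]/[HA]), so log([A⁻]/[HA]) = pH − pKa = 4.80 − 4.8013 = -0.0013. [A⁻]/[HA] = 10^(-0.0013) = 0.997

[A⁻]/[HA] = 0.997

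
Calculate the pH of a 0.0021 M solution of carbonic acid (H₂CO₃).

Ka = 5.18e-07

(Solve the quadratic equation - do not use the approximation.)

x² + Ka×x - Ka×C = 0. Using quadratic formula: [H⁺] = 3.2724e-05

pH = 4.49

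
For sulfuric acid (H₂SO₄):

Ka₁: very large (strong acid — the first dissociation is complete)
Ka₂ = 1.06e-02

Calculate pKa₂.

pKa₂ = -log(Ka₂) = -log(1.06e-02) = 1.97.

pK_{a2} = 1.97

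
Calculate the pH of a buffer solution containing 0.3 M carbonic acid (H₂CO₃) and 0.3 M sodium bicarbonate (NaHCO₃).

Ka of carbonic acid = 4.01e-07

pKa = -log(4.01e-07) = 6.40. pH = pKa + log([A⁻]/[HA]) = 6.40 + log(0.3/0.3)

pH = 6.40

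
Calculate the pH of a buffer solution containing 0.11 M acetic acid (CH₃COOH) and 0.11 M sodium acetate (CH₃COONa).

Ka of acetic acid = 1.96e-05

pKa = -log(1.96e-05) = 4.71. pH = pKa + log([A⁻]/[HA]) = 4.71 + log(0.11/0.11)

pH = 4.71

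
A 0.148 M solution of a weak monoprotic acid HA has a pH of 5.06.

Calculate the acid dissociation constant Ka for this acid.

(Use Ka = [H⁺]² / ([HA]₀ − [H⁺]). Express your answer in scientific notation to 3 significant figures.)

[H⁺] = 10^(−pH) = 10^(−5.06) = 8.710e-06 M. For HA ⇌ H⁺ + A⁻, Ka = [H⁺][A⁻]/[HA] = [H⁺]² / ([HA]₀ − [H⁺]) = (8.710e-06)² / (0.148 − 8.710e-06) = 5.13e-10.

K_a = 5.13e-10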